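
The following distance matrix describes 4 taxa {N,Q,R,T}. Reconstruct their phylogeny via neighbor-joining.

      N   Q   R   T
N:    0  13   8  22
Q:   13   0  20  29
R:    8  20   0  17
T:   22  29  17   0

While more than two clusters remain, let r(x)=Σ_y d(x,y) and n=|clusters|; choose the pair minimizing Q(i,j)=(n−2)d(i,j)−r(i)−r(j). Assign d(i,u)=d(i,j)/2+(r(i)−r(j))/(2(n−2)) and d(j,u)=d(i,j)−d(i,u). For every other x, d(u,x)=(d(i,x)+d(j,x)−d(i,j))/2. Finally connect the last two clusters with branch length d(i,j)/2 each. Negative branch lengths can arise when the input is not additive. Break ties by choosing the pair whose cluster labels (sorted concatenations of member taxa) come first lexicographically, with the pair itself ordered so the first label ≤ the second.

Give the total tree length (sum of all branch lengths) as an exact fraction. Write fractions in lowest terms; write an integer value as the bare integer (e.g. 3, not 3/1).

139/4

step 1: merge (N,Q) at d=13, Q=-79; branch lengths N→7/4, Q→45/4; new cluster NQ
  updated: d(NQ,R)=15/2, d(NQ,T)=19
step 2: merge (NQ,R) at d=15/2, Q=-87/2; branch lengths NQ→19/4, R→11/4; new cluster NQR
  updated: d(NQR,T)=57/4
step 3: merge (NQR,T) at d=57/4; branch lengths NQR→57/8, T→57/8; new cluster NQRT
final tree: (((N:7/4,Q:45/4):19/4,R:11/4):57/8,T:57/8)
total length: 139/4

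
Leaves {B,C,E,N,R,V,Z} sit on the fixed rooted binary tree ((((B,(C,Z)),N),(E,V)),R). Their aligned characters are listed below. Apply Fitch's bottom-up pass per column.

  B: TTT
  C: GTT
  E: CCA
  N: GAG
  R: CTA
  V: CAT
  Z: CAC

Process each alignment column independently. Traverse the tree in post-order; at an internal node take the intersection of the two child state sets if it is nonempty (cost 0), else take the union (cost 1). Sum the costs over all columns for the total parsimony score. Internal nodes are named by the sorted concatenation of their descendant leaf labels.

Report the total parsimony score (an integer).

site 0, node CZ: C={G} ∪ Z={C} → {C,G} (+1)
site 0, node BCZ: B={T} ∪ CZ={C,G} → {C,G,T} (+1)
site 0, node BCNZ: BCZ={C,G,T} ∩ N={G} → {G} (+0)
site 0, node EV: E={C} ∩ V={C} → {C} (+0)
site 0, node BCENVZ: BCNZ={G} ∪ EV={C} → {C,G} (+1)
site 0, node BCENRVZ: BCENVZ={C,G} ∩ R={C} → {C} (+0)
site 1, node CZ: C={T} ∪ Z={A} → {A,T} (+1)
site 1, node BCZ: B={T} ∩ CZ={A,T} → {T} (+0)
site 1, node BCNZ: BCZ={T} ∪ N={A} → {A,T} (+1)
site 1, node EV: E={C} ∪ V={A} → {A,C} (+1)
site 1, node BCENVZ: BCNZ={A,T} ∩ EV={A,C} → {A} (+0)
site 1, node BCENRVZ: BCENVZ={A} ∪ R={T} → {A,T} (+1)
site 2, node CZ: C={T} ∪ Z={C} → {C,T} (+1)
site 2, node BCZ: B={T} ∩ CZ={C,T} → {T} (+0)
site 2, node BCNZ: BCZ={T} ∪ N={G} → {G,T} (+1)
site 2, node EV: E={A} ∪ V={T} → {A,T} (+1)
site 2, node BCENVZ: BCNZ={G,T} ∩ EV={A,T} → {T} (+0)
site 2, node BCENRVZ: BCENVZ={T} ∪ R={A} → {A,T} (+1)
per-site changes: [3, 4, 4]; total = 11

11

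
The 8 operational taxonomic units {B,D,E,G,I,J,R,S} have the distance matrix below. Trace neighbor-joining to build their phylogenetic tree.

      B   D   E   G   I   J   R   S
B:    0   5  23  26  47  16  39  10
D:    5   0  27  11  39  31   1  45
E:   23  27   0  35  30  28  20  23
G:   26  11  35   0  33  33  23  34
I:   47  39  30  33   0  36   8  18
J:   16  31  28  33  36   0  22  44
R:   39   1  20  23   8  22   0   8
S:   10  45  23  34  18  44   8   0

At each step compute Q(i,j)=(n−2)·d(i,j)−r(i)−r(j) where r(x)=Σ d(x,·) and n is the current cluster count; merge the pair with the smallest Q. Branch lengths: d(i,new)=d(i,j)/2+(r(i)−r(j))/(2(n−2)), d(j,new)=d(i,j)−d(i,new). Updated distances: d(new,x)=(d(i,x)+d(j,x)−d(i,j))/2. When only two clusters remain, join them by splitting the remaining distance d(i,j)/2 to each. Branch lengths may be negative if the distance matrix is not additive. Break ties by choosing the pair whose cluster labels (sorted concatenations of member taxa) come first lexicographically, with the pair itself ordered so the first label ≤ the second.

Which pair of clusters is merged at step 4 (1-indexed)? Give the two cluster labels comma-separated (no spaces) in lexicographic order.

BDGJ,E

iteration 1: select B,D (d=5, Q=-295); attach at lengths (37/12, 23/12); label the merged cluster BD
  updated: d(BD,E)=45/2, d(BD,G)=16, d(BD,I)=81/2, d(BD,J)=21, d(BD,R)=35/2, d(BD,S)=25
iteration 2: select BD,G (d=16, Q=-473/2); attach at lengths (97/20, 223/20); label the merged cluster BDG
  updated: d(BDG,E)=83/4, d(BDG,I)=115/4, d(BDG,J)=19, d(BDG,R)=49/4, d(BDG,S)=43/2
iteration 3: select BDG,J (d=19, Q=-701/4); attach at lengths (117/32, 491/32); label the merged cluster BDGJ
  updated: d(BDGJ,E)=119/8, d(BDGJ,I)=183/8, d(BDGJ,R)=61/8, d(BDGJ,S)=93/4
iteration 4: select BDGJ,E (d=119/8, Q=-895/8); attach at lengths (203/48, 511/48); label the merged cluster BDEGJ
  updated: d(BDEGJ,I)=19, d(BDEGJ,R)=51/8, d(BDEGJ,S)=251/16
iteration 5: select BDEGJ,S (d=251/16, Q=-411/8); attach at lengths (123/16, 8); label the merged cluster BDEGJS
  updated: d(BDEGJS,I)=341/32, d(BDEGJS,R)=-21/32
iteration 6: select BDEGJS,I (d=341/32, Q=-18); attach at lengths (1, 309/32); label the merged cluster BDEGIJS
  updated: d(BDEGIJS,R)=-53/32
iteration 7: select BDEGIJS,R (d=-53/32); attach at lengths (-53/64, -53/64); label the merged cluster BDEGIJRS
final tree: (((((((B:37/12,D:23/12):97/20,G:223/20):117/32,J:491/32):203/48,E:511/48):123/16,S:8):1,I:309/32):-53/64,R:-53/64)
total length: 1273/16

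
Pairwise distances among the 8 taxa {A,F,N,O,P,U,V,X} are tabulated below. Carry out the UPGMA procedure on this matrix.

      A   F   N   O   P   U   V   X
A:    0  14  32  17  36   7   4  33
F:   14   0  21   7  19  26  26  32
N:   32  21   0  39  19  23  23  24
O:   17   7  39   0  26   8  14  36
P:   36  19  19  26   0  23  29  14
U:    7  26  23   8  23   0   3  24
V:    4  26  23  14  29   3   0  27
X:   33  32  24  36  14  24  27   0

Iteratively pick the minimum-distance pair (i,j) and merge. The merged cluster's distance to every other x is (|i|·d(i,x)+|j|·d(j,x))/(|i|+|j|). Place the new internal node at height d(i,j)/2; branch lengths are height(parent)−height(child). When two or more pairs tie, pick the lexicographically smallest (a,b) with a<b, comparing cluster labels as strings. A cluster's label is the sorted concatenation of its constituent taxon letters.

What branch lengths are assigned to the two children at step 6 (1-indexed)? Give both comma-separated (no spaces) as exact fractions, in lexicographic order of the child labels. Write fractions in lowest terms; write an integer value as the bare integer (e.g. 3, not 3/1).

43/4,15/4

iteration 1: select U,V (d=3); attach at lengths (3/2, 3/2); label the merged cluster UV
  updated: d(A,UV)=11/2, d(F,UV)=26, d(N,UV)=23, d(O,UV)=11, d(P,UV)=26, d(UV,X)=51/2
iteration 2: select A,UV (d=11/2); attach at lengths (11/4, 5/4); label the merged cluster AUV
  updated: d(AUV,F)=22, d(AUV,N)=26, d(AUV,O)=13, d(AUV,P)=88/3, d(AUV,X)=28
iteration 3: select F,O (d=7); attach at lengths (7/2, 7/2); label the merged cluster FO
  updated: d(AUV,FO)=35/2, d(FO,N)=30, d(FO,P)=45/2, d(FO,X)=34
iteration 4: select P,X (d=14); attach at lengths (7, 7); label the merged cluster PX
  updated: d(AUV,PX)=86/3, d(FO,PX)=113/4, d(N,PX)=43/2
iteration 5: select AUV,FO (d=35/2); attach at lengths (6, 21/4); label the merged cluster AFOUV
  updated: d(AFOUV,N)=138/5, d(AFOUV,PX)=57/2
iteration 6: select N,PX (d=43/2); attach at lengths (43/4, 15/4); label the merged cluster NPX
  updated: d(AFOUV,NPX)=141/5
iteration 7: select AFOUV,NPX (d=141/5); attach at lengths (107/20, 67/20); label the merged cluster AFNOPUVX
final tree: (((A:11/4,(U:3/2,V:3/2):5/4):6,(F:7/2,O:7/2):21/4):107/20,(N:43/4,(P:7,X:7):15/4):67/20)
total length: 1249/20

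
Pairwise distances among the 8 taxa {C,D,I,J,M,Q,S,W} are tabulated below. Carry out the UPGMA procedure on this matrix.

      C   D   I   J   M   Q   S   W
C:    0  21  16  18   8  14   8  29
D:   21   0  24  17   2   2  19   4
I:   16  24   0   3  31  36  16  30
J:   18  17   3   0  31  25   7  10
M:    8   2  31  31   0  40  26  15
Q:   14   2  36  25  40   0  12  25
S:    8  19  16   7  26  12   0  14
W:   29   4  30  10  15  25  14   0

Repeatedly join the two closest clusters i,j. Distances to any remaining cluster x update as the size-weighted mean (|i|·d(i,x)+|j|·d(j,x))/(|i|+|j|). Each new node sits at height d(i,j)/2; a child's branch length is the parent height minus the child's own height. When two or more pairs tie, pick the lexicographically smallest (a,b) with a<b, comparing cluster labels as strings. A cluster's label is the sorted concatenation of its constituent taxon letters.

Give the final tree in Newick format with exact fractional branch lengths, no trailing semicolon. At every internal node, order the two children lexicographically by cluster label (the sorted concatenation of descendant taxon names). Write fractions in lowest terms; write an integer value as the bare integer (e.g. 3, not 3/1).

((((C:4,S:4):5/2,Q:13/2):10/3,(I:3/2,J:3/2):25/3):16/15,((D:1,M:1):15/4,W:19/4):123/20)

1. join D+M (d=2) ⇒ DM; edges |D|=1, |M|=1
  updated: d(C,DM)=29/2, d(DM,I)=55/2, d(DM,J)=24, d(DM,Q)=21, d(DM,S)=45/2, d(DM,W)=19/2
2. join I+J (d=3) ⇒ IJ; edges |I|=3/2, |J|=3/2
  updated: d(C,IJ)=17, d(DM,IJ)=103/4, d(IJ,Q)=61/2, d(IJ,S)=23/2, d(IJ,W)=20
3. join C+S (d=8) ⇒ CS; edges |C|=4, |S|=4
  updated: d(CS,DM)=37/2, d(CS,IJ)=57/4, d(CS,Q)=13, d(CS,W)=43/2
4. join DM+W (d=19/2) ⇒ DMW; edges |DM|=15/4, |W|=19/4
  updated: d(CS,DMW)=39/2, d(DMW,IJ)=143/6, d(DMW,Q)=67/3
5. join CS+Q (d=13) ⇒ CQS; edges |CS|=5/2, |Q|=13/2
  updated: d(CQS,DMW)=184/9, d(CQS,IJ)=59/3
6. join CQS+IJ (d=59/3) ⇒ CIJQS; edges |CQS|=10/3, |IJ|=25/3
  updated: d(CIJQS,DMW)=109/5
7. join CIJQS+DMW (d=109/5) ⇒ CDIJMQSW; edges |CIJQS|=16/15, |DMW|=123/20
final tree: ((((C:4,S:4):5/2,Q:13/2):10/3,(I:3/2,J:3/2):25/3):16/15,((D:1,M:1):15/4,W:19/4):123/20)
total length: 2963/60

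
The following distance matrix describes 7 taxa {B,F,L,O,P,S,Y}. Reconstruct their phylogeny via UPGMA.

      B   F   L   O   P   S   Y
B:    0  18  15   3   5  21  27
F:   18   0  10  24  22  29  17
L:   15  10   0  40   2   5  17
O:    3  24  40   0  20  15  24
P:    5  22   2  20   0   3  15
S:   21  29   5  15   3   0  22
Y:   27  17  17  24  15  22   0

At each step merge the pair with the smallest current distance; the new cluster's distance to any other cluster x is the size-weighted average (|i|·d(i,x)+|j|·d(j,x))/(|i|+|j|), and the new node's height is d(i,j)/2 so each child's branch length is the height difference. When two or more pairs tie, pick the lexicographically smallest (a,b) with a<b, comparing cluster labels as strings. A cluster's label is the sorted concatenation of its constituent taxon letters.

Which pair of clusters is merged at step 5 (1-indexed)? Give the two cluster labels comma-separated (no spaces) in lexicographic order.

FY,LPS

iteration 1: select L,P (d=2); attach at lengths (1, 1); label the merged cluster LP
  updated: d(B,LP)=10, d(F,LP)=16, d(LP,O)=30, d(LP,S)=4, d(LP,Y)=16
iteration 2: select B,O (d=3); attach at lengths (3/2, 3/2); label the merged cluster BO
  updated: d(BO,F)=21, d(BO,LP)=20, d(BO,S)=18, d(BO,Y)=51/2
iteration 3: select LP,S (d=4); attach at lengths (1, 2); label the merged cluster LPS
  updated: d(BO,LPS)=58/3, d(F,LPS)=61/3, d(LPS,Y)=18
iteration 4: select F,Y (d=17); attach at lengths (17/2, 17/2); label the merged cluster FY
  updated: d(BO,FY)=93/4, d(FY,LPS)=115/6
iteration 5: select FY,LPS (d=115/6); attach at lengths (13/12, 91/12); label the merged cluster FLPSY
  updated: d(BO,FLPSY)=209/10
iteration 6: select BO,FLPSY (d=209/10); attach at lengths (179/20, 13/15); label the merged cluster BFLOPSY
final tree: ((B:3/2,O:3/2):179/20,((F:17/2,Y:17/2):13/12,((L:1,P:1):1,S:2):91/12):13/15)
total length: 2609/60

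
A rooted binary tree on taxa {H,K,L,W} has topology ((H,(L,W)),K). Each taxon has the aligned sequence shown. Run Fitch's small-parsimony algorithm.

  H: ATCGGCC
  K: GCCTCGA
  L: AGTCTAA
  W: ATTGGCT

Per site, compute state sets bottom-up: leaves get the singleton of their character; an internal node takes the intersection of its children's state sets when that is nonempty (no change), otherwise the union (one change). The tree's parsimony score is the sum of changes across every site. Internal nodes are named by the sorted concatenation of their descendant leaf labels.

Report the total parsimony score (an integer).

12

LW@0: {A} ∩ {A} = {A} (intersection, +0)
HLW@0: {A} ∩ {A} = {A} (intersection, +0)
HKLW@0: {A} ∪ {G} = {A,G} (union, +1)
LW@1: {G} ∪ {T} = {G,T} (union, +1)
HLW@1: {T} ∩ {G,T} = {T} (intersection, +0)
HKLW@1: {T} ∪ {C} = {C,T} (union, +1)
LW@2: {T} ∩ {T} = {T} (intersection, +0)
HLW@2: {C} ∪ {T} = {C,T} (union, +1)
HKLW@2: {C,T} ∩ {C} = {C} (intersection, +0)
LW@3: {C} ∪ {G} = {C,G} (union, +1)
HLW@3: {G} ∩ {C,G} = {G} (intersection, +0)
HKLW@3: {G} ∪ {T} = {G,T} (union, +1)
LW@4: {T} ∪ {G} = {G,T} (union, +1)
HLW@4: {G} ∩ {G,T} = {G} (intersection, +0)
HKLW@4: {G} ∪ {C} = {C,G} (union, +1)
LW@5: {A} ∪ {C} = {A,C} (union, +1)
HLW@5: {C} ∩ {A,C} = {C} (intersection, +0)
HKLW@5: {C} ∪ {G} = {C,G} (union, +1)
LW@6: {A} ∪ {T} = {A,T} (union, +1)
HLW@6: {C} ∪ {A,T} = {A,C,T} (union, +1)
HKLW@6: {A,C,T} ∩ {A} = {A} (intersection, +0)
per-site changes: [1, 2, 1, 2, 2, 2, 2]; total = 12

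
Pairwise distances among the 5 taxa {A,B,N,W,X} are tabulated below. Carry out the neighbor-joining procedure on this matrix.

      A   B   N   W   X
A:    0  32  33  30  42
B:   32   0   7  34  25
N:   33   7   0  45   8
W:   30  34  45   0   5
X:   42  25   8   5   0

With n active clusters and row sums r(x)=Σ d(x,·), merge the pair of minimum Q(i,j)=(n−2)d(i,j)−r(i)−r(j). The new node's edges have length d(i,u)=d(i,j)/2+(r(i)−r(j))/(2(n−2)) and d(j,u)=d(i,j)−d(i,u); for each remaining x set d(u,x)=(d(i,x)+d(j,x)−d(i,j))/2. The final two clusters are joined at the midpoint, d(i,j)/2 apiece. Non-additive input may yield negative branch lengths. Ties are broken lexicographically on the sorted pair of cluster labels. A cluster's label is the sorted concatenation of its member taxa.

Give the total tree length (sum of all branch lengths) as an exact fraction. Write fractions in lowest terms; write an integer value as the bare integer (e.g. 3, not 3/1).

1. join W+X (d=5, Q=-179) ⇒ WX; edges |W|=49/6, |X|=-19/6
  updated: d(A,WX)=67/2, d(B,WX)=27, d(N,WX)=24
2. join A+WX (d=67/2, Q=-116) ⇒ AWX; edges |A|=81/4, |WX|=53/4
  updated: d(AWX,B)=51/4, d(AWX,N)=47/4
3. join AWX+B (d=51/4, Q=-63/2) ⇒ ABWX; edges |AWX|=35/4, |B|=4
  updated: d(ABWX,N)=3
4. join ABWX+N (d=3) ⇒ ABNWX; edges |ABWX|=3/2, |N|=3/2
final tree: (((A:81/4,(W:49/6,X:-19/6):53/4):35/4,B:4):3/2,N:3/2)
total length: 217/4

217/4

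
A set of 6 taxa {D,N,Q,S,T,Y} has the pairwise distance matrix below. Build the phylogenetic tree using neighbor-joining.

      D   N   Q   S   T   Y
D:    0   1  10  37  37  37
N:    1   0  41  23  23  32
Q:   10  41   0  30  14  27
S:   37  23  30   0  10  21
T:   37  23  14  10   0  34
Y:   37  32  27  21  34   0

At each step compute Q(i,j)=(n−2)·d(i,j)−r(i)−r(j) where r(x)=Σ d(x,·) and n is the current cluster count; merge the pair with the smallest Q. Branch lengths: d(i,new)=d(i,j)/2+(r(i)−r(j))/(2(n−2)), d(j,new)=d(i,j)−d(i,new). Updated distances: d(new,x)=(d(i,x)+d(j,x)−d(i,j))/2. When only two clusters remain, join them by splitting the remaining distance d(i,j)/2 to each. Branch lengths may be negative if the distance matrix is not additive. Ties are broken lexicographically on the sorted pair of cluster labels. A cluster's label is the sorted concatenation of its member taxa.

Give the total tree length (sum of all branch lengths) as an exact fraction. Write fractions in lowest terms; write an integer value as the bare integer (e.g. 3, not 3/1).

483/8

iteration 1: select D,N (d=1, Q=-238); attach at lengths (3/4, 1/4); label the merged cluster DN
  updated: d(DN,Q)=25, d(DN,S)=59/2, d(DN,T)=59/2, d(DN,Y)=34
iteration 2: select S,T (d=10, Q=-148); attach at lengths (11/2, 9/2); label the merged cluster ST
  updated: d(DN,ST)=49/2, d(Q,ST)=17, d(ST,Y)=45/2
iteration 3: select DN,Q (d=25, Q=-205/2); attach at lengths (129/8, 71/8); label the merged cluster DNQ
  updated: d(DNQ,ST)=33/4, d(DNQ,Y)=18
iteration 4: select DNQ,ST (d=33/4, Q=-195/4); attach at lengths (15/8, 51/8); label the merged cluster DNQST
  updated: d(DNQST,Y)=129/8
iteration 5: select DNQST,Y (d=129/8); attach at lengths (129/16, 129/16); label the merged cluster DNQSTY
final tree: ((((D:3/4,N:1/4):129/8,Q:71/8):15/8,(S:11/2,T:9/2):51/8):129/16,Y:129/16)
total length: 483/8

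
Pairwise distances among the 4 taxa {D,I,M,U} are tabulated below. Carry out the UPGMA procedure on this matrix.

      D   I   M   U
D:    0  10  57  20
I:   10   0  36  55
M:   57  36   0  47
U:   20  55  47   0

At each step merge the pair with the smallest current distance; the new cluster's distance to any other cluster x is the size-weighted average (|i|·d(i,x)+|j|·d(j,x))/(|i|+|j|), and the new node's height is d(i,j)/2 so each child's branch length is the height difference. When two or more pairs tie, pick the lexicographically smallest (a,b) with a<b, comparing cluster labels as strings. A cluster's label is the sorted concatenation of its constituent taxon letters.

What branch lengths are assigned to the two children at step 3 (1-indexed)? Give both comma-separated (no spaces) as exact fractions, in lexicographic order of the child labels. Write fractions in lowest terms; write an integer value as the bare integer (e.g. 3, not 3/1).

1. join D+I (d=10) ⇒ DI; edges |D|=5, |I|=5
  updated: d(DI,M)=93/2, d(DI,U)=75/2
2. join DI+U (d=75/2) ⇒ DIU; edges |DI|=55/4, |U|=75/4
  updated: d(DIU,M)=140/3
3. join DIU+M (d=140/3) ⇒ DIMU; edges |DIU|=55/12, |M|=70/3
final tree: (((D:5,I:5):55/4,U:75/4):55/12,M:70/3)
total length: 845/12

55/12,70/3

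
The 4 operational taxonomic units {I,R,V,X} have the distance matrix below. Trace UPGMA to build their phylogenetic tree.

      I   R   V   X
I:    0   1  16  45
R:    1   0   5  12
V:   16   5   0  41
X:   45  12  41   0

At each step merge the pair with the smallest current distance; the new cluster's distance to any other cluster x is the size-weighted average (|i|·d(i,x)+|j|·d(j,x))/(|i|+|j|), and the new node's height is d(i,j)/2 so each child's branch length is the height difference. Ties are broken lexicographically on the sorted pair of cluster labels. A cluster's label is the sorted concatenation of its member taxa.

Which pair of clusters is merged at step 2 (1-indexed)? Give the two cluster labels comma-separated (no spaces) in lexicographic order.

IR,V

step 1: merge (I,R) at d=1; branch lengths I→1/2, R→1/2; new cluster IR
  updated: d(IR,V)=21/2, d(IR,X)=57/2
step 2: merge (IR,V) at d=21/2; branch lengths IR→19/4, V→21/4; new cluster IRV
  updated: d(IRV,X)=98/3
step 3: merge (IRV,X) at d=98/3; branch lengths IRV→133/12, X→49/3; new cluster IRVX
final tree: (((I:1/2,R:1/2):19/4,V:21/4):133/12,X:49/3)
total length: 461/12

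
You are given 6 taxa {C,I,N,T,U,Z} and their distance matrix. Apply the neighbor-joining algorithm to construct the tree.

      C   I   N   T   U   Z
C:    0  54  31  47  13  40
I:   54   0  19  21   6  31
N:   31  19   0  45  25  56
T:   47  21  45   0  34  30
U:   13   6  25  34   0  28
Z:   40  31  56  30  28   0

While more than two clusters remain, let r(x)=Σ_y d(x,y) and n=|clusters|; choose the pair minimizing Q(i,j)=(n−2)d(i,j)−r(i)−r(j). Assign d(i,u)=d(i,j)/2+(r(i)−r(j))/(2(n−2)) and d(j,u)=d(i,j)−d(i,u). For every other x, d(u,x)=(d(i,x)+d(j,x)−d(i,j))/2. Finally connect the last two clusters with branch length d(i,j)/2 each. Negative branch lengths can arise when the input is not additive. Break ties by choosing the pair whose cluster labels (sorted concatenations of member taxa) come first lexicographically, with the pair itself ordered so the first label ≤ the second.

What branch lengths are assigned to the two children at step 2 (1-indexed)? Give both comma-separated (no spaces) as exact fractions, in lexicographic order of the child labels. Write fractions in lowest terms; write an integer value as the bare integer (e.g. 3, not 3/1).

16/3,17/3

iteration 1: select T,Z (d=30, Q=-242); attach at lengths (14, 16); label the merged cluster TZ
  updated: d(C,TZ)=57/2, d(I,TZ)=11, d(N,TZ)=71/2, d(TZ,U)=16
iteration 2: select I,TZ (d=11, Q=-148); attach at lengths (16/3, 17/3); label the merged cluster ITZ
  updated: d(C,ITZ)=143/4, d(ITZ,N)=87/4, d(ITZ,U)=11/2
iteration 3: select C,U (d=13, Q=-389/4); attach at lengths (249/16, -41/16); label the merged cluster CU
  updated: d(CU,ITZ)=113/8, d(CU,N)=43/2
iteration 4: select CU,ITZ (d=113/8, Q=-459/8); attach at lengths (111/16, 115/16); label the merged cluster CITUZ
  updated: d(CITUZ,N)=233/16
iteration 5: select CITUZ,N (d=233/16); attach at lengths (233/32, 233/32); label the merged cluster CINTUZ
final tree: (((C:249/16,U:-41/16):111/16,(I:16/3,(T:14,Z:16):17/3):115/16):233/32,N:233/32)
total length: 1323/16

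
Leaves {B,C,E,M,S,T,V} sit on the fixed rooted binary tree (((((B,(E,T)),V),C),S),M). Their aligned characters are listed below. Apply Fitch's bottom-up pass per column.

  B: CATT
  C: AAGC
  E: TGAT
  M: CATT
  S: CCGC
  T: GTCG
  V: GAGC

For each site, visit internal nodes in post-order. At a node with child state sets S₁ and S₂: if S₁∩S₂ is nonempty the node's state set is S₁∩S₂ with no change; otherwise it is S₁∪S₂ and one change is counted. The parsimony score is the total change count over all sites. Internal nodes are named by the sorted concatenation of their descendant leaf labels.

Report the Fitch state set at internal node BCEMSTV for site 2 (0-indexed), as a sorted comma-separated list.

G,T

site 0, node ET: E={T} ∪ T={G} → {G,T} (+1)
site 0, node BET: B={C} ∪ ET={G,T} → {C,G,T} (+1)
site 0, node BETV: BET={C,G,T} ∩ V={G} → {G} (+0)
site 0, node BCETV: BETV={G} ∪ C={A} → {A,G} (+1)
site 0, node BCESTV: BCETV={A,G} ∪ S={C} → {A,C,G} (+1)
site 0, node BCEMSTV: BCESTV={A,C,G} ∩ M={C} → {C} (+0)
site 1, node ET: E={G} ∪ T={T} → {G,T} (+1)
site 1, node BET: B={A} ∪ ET={G,T} → {A,G,T} (+1)
site 1, node BETV: BET={A,G,T} ∩ V={A} → {A} (+0)
site 1, node BCETV: BETV={A} ∩ C={A} → {A} (+0)
site 1, node BCESTV: BCETV={A} ∪ S={C} → {A,C} (+1)
site 1, node BCEMSTV: BCESTV={A,C} ∩ M={A} → {A} (+0)
site 2, node ET: E={A} ∪ T={C} → {A,C} (+1)
site 2, node BET: B={T} ∪ ET={A,C} → {A,C,T} (+1)
site 2, node BETV: BET={A,C,T} ∪ V={G} → {A,C,G,T} (+1)
site 2, node BCETV: BETV={A,C,G,T} ∩ C={G} → {G} (+0)
site 2, node BCESTV: BCETV={G} ∩ S={G} → {G} (+0)
site 2, node BCEMSTV: BCESTV={G} ∪ M={T} → {G,T} (+1)
site 3, node ET: E={T} ∪ T={G} → {G,T} (+1)
site 3, node BET: B={T} ∩ ET={G,T} → {T} (+0)
site 3, node BETV: BET={T} ∪ V={C} → {C,T} (+1)
site 3, node BCETV: BETV={C,T} ∩ C={C} → {C} (+0)
site 3, node BCESTV: BCETV={C} ∩ S={C} → {C} (+0)
site 3, node BCEMSTV: BCESTV={C} ∪ M={T} → {C,T} (+1)
per-site changes: [4, 3, 4, 3]; total = 14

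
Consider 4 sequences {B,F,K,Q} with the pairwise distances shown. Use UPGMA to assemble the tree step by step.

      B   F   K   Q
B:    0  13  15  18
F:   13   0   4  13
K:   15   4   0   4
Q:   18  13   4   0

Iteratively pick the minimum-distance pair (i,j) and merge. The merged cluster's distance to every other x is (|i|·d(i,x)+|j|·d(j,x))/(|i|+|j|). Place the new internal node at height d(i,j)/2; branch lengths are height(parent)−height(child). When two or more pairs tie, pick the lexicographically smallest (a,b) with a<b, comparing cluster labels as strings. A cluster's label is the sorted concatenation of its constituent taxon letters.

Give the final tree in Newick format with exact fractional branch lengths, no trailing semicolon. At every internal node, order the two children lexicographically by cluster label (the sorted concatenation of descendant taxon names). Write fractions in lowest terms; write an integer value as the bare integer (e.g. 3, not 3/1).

1. join F+K (d=4) ⇒ FK; edges |F|=2, |K|=2
  updated: d(B,FK)=14, d(FK,Q)=17/2
2. join FK+Q (d=17/2) ⇒ FKQ; edges |FK|=9/4, |Q|=17/4
  updated: d(B,FKQ)=46/3
3. join B+FKQ (d=46/3) ⇒ BFKQ; edges |B|=23/3, |FKQ|=41/12
final tree: (B:23/3,((F:2,K:2):9/4,Q:17/4):41/12)
total length: 259/12

(B:23/3,((F:2,K:2):9/4,Q:17/4):41/12)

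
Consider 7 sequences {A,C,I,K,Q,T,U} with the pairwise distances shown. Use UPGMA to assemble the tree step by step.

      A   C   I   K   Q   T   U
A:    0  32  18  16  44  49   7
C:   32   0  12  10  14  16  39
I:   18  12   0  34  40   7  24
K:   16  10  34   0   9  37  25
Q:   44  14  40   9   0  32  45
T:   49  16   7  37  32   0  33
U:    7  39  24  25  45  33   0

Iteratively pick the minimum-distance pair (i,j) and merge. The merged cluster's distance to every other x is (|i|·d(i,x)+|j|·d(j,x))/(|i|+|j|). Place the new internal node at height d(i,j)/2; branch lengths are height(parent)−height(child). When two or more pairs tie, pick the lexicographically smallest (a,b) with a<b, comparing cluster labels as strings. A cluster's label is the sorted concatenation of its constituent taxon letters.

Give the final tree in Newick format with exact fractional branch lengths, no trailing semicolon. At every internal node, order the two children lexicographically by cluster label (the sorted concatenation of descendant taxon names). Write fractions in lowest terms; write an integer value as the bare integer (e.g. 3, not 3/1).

1. join A+U (d=7) ⇒ AU; edges |A|=7/2, |U|=7/2
  updated: d(AU,C)=71/2, d(AU,I)=21, d(AU,K)=41/2, d(AU,Q)=89/2, d(AU,T)=41
2. join I+T (d=7) ⇒ IT; edges |I|=7/2, |T|=7/2
  updated: d(AU,IT)=31, d(C,IT)=14, d(IT,K)=71/2, d(IT,Q)=36
3. join K+Q (d=9) ⇒ KQ; edges |K|=9/2, |Q|=9/2
  updated: d(AU,KQ)=65/2, d(C,KQ)=12, d(IT,KQ)=143/4
4. join C+KQ (d=12) ⇒ CKQ; edges |C|=6, |KQ|=3/2
  updated: d(AU,CKQ)=67/2, d(CKQ,IT)=57/2
5. join CKQ+IT (d=57/2) ⇒ CIKQT; edges |CKQ|=33/4, |IT|=43/4
  updated: d(AU,CIKQT)=65/2
6. join AU+CIKQT (d=65/2) ⇒ ACIKQTU; edges |AU|=51/4, |CIKQT|=2
final tree: ((A:7/2,U:7/2):51/4,((C:6,(K:9/2,Q:9/2):3/2):33/4,(I:7/2,T:7/2):43/4):2)
total length: 257/4

((A:7/2,U:7/2):51/4,((C:6,(K:9/2,Q:9/2):3/2):33/4,(I:7/2,T:7/2):43/4):2)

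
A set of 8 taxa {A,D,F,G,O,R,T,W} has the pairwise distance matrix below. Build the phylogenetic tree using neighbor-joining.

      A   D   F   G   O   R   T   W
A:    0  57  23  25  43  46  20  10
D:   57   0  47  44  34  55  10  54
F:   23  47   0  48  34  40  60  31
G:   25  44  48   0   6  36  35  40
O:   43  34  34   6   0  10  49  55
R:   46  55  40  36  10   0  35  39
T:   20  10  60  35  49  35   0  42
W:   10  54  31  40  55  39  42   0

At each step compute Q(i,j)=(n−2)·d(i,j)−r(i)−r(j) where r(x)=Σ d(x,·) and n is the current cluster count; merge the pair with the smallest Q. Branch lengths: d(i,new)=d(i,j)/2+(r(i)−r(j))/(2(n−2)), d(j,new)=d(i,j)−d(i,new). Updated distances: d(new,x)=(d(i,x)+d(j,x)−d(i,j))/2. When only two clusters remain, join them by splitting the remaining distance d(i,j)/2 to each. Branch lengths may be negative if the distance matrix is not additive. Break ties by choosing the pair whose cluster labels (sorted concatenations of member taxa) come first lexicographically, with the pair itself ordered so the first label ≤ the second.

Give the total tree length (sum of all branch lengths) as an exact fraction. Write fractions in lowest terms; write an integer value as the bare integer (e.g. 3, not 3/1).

3331/32

1. join D+T (d=10, Q=-492) ⇒ DT; edges |D|=55/6, |T|=5/6
  updated: d(A,DT)=67/2, d(DT,F)=97/2, d(DT,G)=69/2, d(DT,O)=73/2, d(DT,R)=40, d(DT,W)=43
2. join A+W (d=10, Q=-697/2) ⇒ AW; edges |A|=5/4, |W|=35/4
  updated: d(AW,DT)=133/4, d(AW,F)=22, d(AW,G)=55/2, d(AW,O)=44, d(AW,R)=75/2
3. join AW+F (d=22, Q=-1075/4) ⇒ AFW; edges |AW|=239/32, |F|=465/32
  updated: d(AFW,DT)=239/8, d(AFW,G)=107/4, d(AFW,O)=28, d(AFW,R)=111/4
4. join G+O (d=6, Q=-663/4) ⇒ GO; edges |G|=163/24, |O|=-19/24
  updated: d(AFW,GO)=195/8, d(DT,GO)=65/2, d(GO,R)=20
5. join AFW+DT (d=239/8, Q=-997/8) ⇒ ADFTW; edges |AFW|=315/32, |DT|=641/32
  updated: d(ADFTW,GO)=27/2, d(ADFTW,R)=303/16
6. join ADFTW+GO (d=27/2, Q=-839/16) ⇒ ADFGOTW; edges |ADFTW|=199/32, |GO|=233/32
  updated: d(ADFGOTW,R)=407/32
7. join ADFGOTW+R (d=407/32) ⇒ ADFGORTW; edges |ADFGOTW|=407/64, |R|=407/64
final tree: (((((A:5/4,W:35/4):239/32,F:465/32):315/32,(D:55/6,T:5/6):641/32):199/32,(G:163/24,O:-19/24):233/32):407/64,R:407/64)
total length: 3331/32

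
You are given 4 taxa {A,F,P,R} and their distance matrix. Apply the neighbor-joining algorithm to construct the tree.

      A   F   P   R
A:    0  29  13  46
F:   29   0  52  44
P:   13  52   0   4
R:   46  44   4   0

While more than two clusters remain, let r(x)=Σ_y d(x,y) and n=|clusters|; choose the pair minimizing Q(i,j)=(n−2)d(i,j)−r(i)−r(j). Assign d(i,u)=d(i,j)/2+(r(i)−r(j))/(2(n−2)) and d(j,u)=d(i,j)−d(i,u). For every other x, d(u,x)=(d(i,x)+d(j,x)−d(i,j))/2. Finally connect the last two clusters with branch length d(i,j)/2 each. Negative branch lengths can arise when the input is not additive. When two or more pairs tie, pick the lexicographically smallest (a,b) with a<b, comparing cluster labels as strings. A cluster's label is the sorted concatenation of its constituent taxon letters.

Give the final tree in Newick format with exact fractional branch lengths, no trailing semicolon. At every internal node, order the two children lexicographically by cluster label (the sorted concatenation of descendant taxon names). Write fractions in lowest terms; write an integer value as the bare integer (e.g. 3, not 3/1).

1. join A+F (d=29, Q=-155) ⇒ AF; edges |A|=21/4, |F|=95/4
  updated: d(AF,P)=18, d(AF,R)=61/2
2. join AF+P (d=18, Q=-105/2) ⇒ AFP; edges |AF|=89/4, |P|=-17/4
  updated: d(AFP,R)=33/4
3. join AFP+R (d=33/4) ⇒ AFPR; edges |AFP|=33/8, |R|=33/8
final tree: (((A:21/4,F:95/4):89/4,P:-17/4):33/8,R:33/8)
total length: 221/4

(((A:21/4,F:95/4):89/4,P:-17/4):33/8,R:33/8)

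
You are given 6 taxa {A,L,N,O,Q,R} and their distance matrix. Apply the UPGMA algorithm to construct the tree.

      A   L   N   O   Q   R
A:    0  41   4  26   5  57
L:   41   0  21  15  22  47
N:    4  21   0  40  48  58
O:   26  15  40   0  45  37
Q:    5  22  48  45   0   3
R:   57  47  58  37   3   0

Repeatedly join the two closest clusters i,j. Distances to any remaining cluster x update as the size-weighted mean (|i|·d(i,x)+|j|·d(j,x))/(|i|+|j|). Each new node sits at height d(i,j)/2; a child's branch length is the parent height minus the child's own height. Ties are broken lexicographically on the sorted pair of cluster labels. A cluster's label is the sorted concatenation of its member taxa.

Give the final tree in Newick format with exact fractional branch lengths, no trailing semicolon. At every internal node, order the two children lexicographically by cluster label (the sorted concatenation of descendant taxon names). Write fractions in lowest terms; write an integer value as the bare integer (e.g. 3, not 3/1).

(((A:2,N:2):14,(L:15/2,O:15/2):17/2):63/16,(Q:3/2,R:3/2):295/16)

1. join Q+R (d=3) ⇒ QR; edges |Q|=3/2, |R|=3/2
  updated: d(A,QR)=31, d(L,QR)=69/2, d(N,QR)=53, d(O,QR)=41
2. join A+N (d=4) ⇒ AN; edges |A|=2, |N|=2
  updated: d(AN,L)=31, d(AN,O)=33, d(AN,QR)=42
3. join L+O (d=15) ⇒ LO; edges |L|=15/2, |O|=15/2
  updated: d(AN,LO)=32, d(LO,QR)=151/4
4. join AN+LO (d=32) ⇒ ALNO; edges |AN|=14, |LO|=17/2
  updated: d(ALNO,QR)=319/8
5. join ALNO+QR (d=319/8) ⇒ ALNOQR; edges |ALNO|=63/16, |QR|=295/16
final tree: (((A:2,N:2):14,(L:15/2,O:15/2):17/2):63/16,(Q:3/2,R:3/2):295/16)
total length: 535/8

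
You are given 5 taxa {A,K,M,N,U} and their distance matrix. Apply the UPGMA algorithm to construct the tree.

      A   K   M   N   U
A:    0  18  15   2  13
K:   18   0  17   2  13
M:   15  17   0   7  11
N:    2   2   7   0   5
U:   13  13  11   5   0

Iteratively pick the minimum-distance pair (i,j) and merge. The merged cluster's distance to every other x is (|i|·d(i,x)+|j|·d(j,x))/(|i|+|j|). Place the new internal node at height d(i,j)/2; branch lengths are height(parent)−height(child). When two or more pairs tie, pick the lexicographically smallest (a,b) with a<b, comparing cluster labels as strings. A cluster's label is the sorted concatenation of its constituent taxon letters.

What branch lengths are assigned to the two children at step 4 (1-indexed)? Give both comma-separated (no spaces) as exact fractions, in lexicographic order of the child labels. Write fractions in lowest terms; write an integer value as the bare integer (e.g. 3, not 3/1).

step 1: merge (A,N) at d=2; branch lengths A→1, N→1; new cluster AN
  updated: d(AN,K)=10, d(AN,M)=11, d(AN,U)=9
step 2: merge (AN,U) at d=9; branch lengths AN→7/2, U→9/2; new cluster ANU
  updated: d(ANU,K)=11, d(ANU,M)=11
step 3: merge (ANU,K) at d=11; branch lengths ANU→1, K→11/2; new cluster AKNU
  updated: d(AKNU,M)=25/2
step 4: merge (AKNU,M) at d=25/2; branch lengths AKNU→3/4, M→25/4; new cluster AKMNU
final tree: ((((A:1,N:1):7/2,U:9/2):1,K:11/2):3/4,M:25/4)
total length: 47/2

3/4,25/4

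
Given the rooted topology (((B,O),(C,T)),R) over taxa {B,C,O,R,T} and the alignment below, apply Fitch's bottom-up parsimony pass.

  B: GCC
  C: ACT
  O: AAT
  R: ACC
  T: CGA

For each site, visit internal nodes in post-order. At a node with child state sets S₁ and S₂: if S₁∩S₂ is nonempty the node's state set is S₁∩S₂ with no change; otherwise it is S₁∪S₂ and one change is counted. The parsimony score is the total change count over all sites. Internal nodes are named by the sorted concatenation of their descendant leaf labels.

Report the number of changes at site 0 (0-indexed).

[col 0] BO: children B:{G}, O:{A} ∪→ {A,G}; cost 1
[col 0] CT: children C:{A}, T:{C} ∪→ {A,C}; cost 1
[col 0] BCOT: children BO:{A,G}, CT:{A,C} ∩→ {A}; cost 0
[col 0] BCORT: children BCOT:{A}, R:{A} ∩→ {A}; cost 0
[col 1] BO: children B:{C}, O:{A} ∪→ {A,C}; cost 1
[col 1] CT: children C:{C}, T:{G} ∪→ {C,G}; cost 1
[col 1] BCOT: children BO:{A,C}, CT:{C,G} ∩→ {C}; cost 0
[col 1] BCORT: children BCOT:{C}, R:{C} ∩→ {C}; cost 0
[col 2] BO: children B:{C}, O:{T} ∪→ {C,T}; cost 1
[col 2] CT: children C:{T}, T:{A} ∪→ {A,T}; cost 1
[col 2] BCOT: children BO:{C,T}, CT:{A,T} ∩→ {T}; cost 0
[col 2] BCORT: children BCOT:{T}, R:{C} ∪→ {C,T}; cost 1
per-site changes: [2, 2, 3]; total = 7

2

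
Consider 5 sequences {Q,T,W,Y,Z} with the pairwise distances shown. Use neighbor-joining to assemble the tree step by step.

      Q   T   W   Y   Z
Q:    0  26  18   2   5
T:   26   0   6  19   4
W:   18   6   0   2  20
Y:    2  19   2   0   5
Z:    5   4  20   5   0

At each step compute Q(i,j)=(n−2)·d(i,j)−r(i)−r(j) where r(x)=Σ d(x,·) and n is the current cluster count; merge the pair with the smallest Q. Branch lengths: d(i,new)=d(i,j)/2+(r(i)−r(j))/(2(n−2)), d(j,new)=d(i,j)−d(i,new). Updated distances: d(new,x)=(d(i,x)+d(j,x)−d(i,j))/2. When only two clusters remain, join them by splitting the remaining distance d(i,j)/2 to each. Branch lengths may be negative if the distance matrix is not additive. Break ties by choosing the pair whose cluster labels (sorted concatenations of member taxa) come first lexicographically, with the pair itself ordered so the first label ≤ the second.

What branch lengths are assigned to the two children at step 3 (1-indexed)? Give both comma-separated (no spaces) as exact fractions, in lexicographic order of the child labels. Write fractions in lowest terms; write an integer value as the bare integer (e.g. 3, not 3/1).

1. join T+W (d=6, Q=-83) ⇒ TW; edges |T|=9/2, |W|=3/2
  updated: d(Q,TW)=19, d(TW,Y)=15/2, d(TW,Z)=9
2. join Q+Y (d=2, Q=-73/2) ⇒ QY; edges |Q|=31/8, |Y|=-15/8
  updated: d(QY,TW)=49/4, d(QY,Z)=4
3. join QY+TW (d=49/4, Q=-101/4) ⇒ QTWY; edges |QY|=29/8, |TW|=69/8
  updated: d(QTWY,Z)=3/8
4. join QTWY+Z (d=3/8) ⇒ QTWYZ; edges |QTWY|=3/16, |Z|=3/16
final tree: (((Q:31/8,Y:-15/8):29/8,(T:9/2,W:3/2):69/8):3/16,Z:3/16)
total length: 165/8

29/8,69/8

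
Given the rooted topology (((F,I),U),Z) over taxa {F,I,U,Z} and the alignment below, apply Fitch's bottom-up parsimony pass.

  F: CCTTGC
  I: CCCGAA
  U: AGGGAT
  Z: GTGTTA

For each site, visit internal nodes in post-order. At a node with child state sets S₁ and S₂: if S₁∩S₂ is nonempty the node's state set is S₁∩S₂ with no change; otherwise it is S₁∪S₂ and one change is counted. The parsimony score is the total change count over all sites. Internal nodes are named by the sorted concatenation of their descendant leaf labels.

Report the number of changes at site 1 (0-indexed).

2

site 0, node FI: F={C} ∩ I={C} → {C} (+0)
site 0, node FIU: FI={C} ∪ U={A} → {A,C} (+1)
site 0, node FIUZ: FIU={A,C} ∪ Z={G} → {A,C,G} (+1)
site 1, node FI: F={C} ∩ I={C} → {C} (+0)
site 1, node FIU: FI={C} ∪ U={G} → {C,G} (+1)
site 1, node FIUZ: FIU={C,G} ∪ Z={T} → {C,G,T} (+1)
site 2, node FI: F={T} ∪ I={C} → {C,T} (+1)
site 2, node FIU: FI={C,T} ∪ U={G} → {C,G,T} (+1)
site 2, node FIUZ: FIU={C,G,T} ∩ Z={G} → {G} (+0)
site 3, node FI: F={T} ∪ I={G} → {G,T} (+1)
site 3, node FIU: FI={G,T} ∩ U={G} → {G} (+0)
site 3, node FIUZ: FIU={G} ∪ Z={T} → {G,T} (+1)
site 4, node FI: F={G} ∪ I={A} → {A,G} (+1)
site 4, node FIU: FI={A,G} ∩ U={A} → {A} (+0)
site 4, node FIUZ: FIU={A} ∪ Z={T} → {A,T} (+1)
site 5, node FI: F={C} ∪ I={A} → {A,C} (+1)
site 5, node FIU: FI={A,C} ∪ U={T} → {A,C,T} (+1)
site 5, node FIUZ: FIU={A,C,T} ∩ Z={A} → {A} (+0)
per-site changes: [2, 2, 2, 2, 2, 2]; total = 12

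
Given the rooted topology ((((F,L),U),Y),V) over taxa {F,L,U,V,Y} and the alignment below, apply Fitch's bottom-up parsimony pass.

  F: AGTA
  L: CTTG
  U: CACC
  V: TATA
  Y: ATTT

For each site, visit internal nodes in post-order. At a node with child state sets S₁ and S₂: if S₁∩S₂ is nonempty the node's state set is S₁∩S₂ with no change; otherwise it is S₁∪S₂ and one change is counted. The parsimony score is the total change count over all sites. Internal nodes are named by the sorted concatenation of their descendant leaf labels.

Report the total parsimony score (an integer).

FL@0: {A} ∪ {C} = {A,C} (union, +1)
FLU@0: {A,C} ∩ {C} = {C} (intersection, +0)
FLUY@0: {C} ∪ {A} = {A,C} (union, +1)
FLUVY@0: {A,C} ∪ {T} = {A,C,T} (union, +1)
FL@1: {G} ∪ {T} = {G,T} (union, +1)
FLU@1: {G,T} ∪ {A} = {A,G,T} (union, +1)
FLUY@1: {A,G,T} ∩ {T} = {T} (intersection, +0)
FLUVY@1: {T} ∪ {A} = {A,T} (union, +1)
FL@2: {T} ∩ {T} = {T} (intersection, +0)
FLU@2: {T} ∪ {C} = {C,T} (union, +1)
FLUY@2: {C,T} ∩ {T} = {T} (intersection, +0)
FLUVY@2: {T} ∩ {T} = {T} (intersection, +0)
FL@3: {A} ∪ {G} = {A,G} (union, +1)
FLU@3: {A,G} ∪ {C} = {A,C,G} (union, +1)
FLUY@3: {A,C,G} ∪ {T} = {A,C,G,T} (union, +1)
FLUVY@3: {A,C,G,T} ∩ {A} = {A} (intersection, +0)
per-site changes: [3, 3, 1, 3]; total = 10

10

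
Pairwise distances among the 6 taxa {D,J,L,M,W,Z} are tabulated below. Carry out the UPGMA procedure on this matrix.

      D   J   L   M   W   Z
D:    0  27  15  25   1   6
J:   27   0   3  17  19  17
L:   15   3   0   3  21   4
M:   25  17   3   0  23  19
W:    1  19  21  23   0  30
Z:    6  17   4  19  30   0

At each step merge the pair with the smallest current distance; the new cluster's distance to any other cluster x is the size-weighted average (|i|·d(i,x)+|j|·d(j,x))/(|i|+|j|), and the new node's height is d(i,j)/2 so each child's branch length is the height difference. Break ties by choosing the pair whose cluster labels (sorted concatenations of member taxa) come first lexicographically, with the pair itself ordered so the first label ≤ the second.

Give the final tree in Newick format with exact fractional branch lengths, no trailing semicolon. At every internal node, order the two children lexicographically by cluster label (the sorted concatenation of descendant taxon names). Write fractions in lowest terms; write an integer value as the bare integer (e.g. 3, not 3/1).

((D:1/2,W:1/2):79/8,(((J:3/2,L:3/2):7/2,M:5):5/3,Z:20/3):89/24)

iteration 1: select D,W (d=1); attach at lengths (1/2, 1/2); label the merged cluster DW
  updated: d(DW,J)=23, d(DW,L)=18, d(DW,M)=24, d(DW,Z)=18
iteration 2: select J,L (d=3); attach at lengths (3/2, 3/2); label the merged cluster JL
  updated: d(DW,JL)=41/2, d(JL,M)=10, d(JL,Z)=21/2
iteration 3: select JL,M (d=10); attach at lengths (7/2, 5); label the merged cluster JLM
  updated: d(DW,JLM)=65/3, d(JLM,Z)=40/3
iteration 4: select JLM,Z (d=40/3); attach at lengths (5/3, 20/3); label the merged cluster JLMZ
  updated: d(DW,JLMZ)=83/4
iteration 5: select DW,JLMZ (d=83/4); attach at lengths (79/8, 89/24); label the merged cluster DJLMWZ
final tree: ((D:1/2,W:1/2):79/8,(((J:3/2,L:3/2):7/2,M:5):5/3,Z:20/3):89/24)
total length: 413/12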